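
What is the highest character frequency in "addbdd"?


Input: addbdd
Character counts:
  'a': 1
  'b': 1
  'd': 4
Maximum frequency: 4

4


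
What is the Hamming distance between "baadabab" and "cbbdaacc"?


Comparing "baadabab" and "cbbdaacc" position by position:
  Position 0: 'b' vs 'c' => differ
  Position 1: 'a' vs 'b' => differ
  Position 2: 'a' vs 'b' => differ
  Position 3: 'd' vs 'd' => same
  Position 4: 'a' vs 'a' => same
  Position 5: 'b' vs 'a' => differ
  Position 6: 'a' vs 'c' => differ
  Position 7: 'b' vs 'c' => differ
Total differences (Hamming distance): 6

6


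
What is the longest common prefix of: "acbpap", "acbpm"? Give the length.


Words: acbpap, acbpm
  Position 0: all 'a' => match
  Position 1: all 'c' => match
  Position 2: all 'b' => match
  Position 3: all 'p' => match
  Position 4: ('a', 'm') => mismatch, stop
LCP = "acbp" (length 4)

4


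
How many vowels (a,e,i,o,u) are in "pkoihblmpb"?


Input: pkoihblmpb
Checking each character:
  'p' at position 0: consonant
  'k' at position 1: consonant
  'o' at position 2: vowel (running total: 1)
  'i' at position 3: vowel (running total: 2)
  'h' at position 4: consonant
  'b' at position 5: consonant
  'l' at position 6: consonant
  'm' at position 7: consonant
  'p' at position 8: consonant
  'b' at position 9: consonant
Total vowels: 2

2


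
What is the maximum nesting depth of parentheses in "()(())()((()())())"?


Input: "()(())()((()())())"
Tracking depth:
  Position 0 '(': depth becomes 1
  Position 1 ')': depth becomes 0
  Position 2 '(': depth becomes 1
  Position 3 '(': depth becomes 2
  Position 4 ')': depth becomes 1
  Position 5 ')': depth becomes 0
  Position 6 '(': depth becomes 1
  Position 7 ')': depth becomes 0
  Position 8 '(': depth becomes 1
  Position 9 '(': depth becomes 2
  Position 10 '(': depth becomes 3
  Position 11 ')': depth becomes 2
  Position 12 '(': depth becomes 3
  Position 13 ')': depth becomes 2
  Position 14 ')': depth becomes 1
  Position 15 '(': depth becomes 2
  Position 16 ')': depth becomes 1
  Position 17 ')': depth becomes 0
Maximum depth reached: 3

3


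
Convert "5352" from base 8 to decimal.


Input: "5352" in base 8
Positional expansion:
  Digit '5' (value 5) x 8^3 = 2560
  Digit '3' (value 3) x 8^2 = 192
  Digit '5' (value 5) x 8^1 = 40
  Digit '2' (value 2) x 8^0 = 2
Sum = 2794

2794


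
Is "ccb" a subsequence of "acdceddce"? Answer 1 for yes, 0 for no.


Check if "ccb" is a subsequence of "acdceddce"
Greedy scan:
  Position 0 ('a'): no match needed
  Position 1 ('c'): matches sub[0] = 'c'
  Position 2 ('d'): no match needed
  Position 3 ('c'): matches sub[1] = 'c'
  Position 4 ('e'): no match needed
  Position 5 ('d'): no match needed
  Position 6 ('d'): no match needed
  Position 7 ('c'): no match needed
  Position 8 ('e'): no match needed
Only matched 2/3 characters => not a subsequence

0


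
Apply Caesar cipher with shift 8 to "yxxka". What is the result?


Caesar cipher: shift "yxxka" by 8
  'y' (pos 24) + 8 = pos 6 = 'g'
  'x' (pos 23) + 8 = pos 5 = 'f'
  'x' (pos 23) + 8 = pos 5 = 'f'
  'k' (pos 10) + 8 = pos 18 = 's'
  'a' (pos 0) + 8 = pos 8 = 'i'
Result: gffsi

gffsi


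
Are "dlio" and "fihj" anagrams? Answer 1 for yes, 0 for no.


Strings: "dlio", "fihj"
Sorted first:  dilo
Sorted second: fhij
Differ at position 0: 'd' vs 'f' => not anagrams

0


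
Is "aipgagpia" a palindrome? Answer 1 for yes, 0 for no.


Input: aipgagpia
Reversed: aipgagpia
  Compare pos 0 ('a') with pos 8 ('a'): match
  Compare pos 1 ('i') with pos 7 ('i'): match
  Compare pos 2 ('p') with pos 6 ('p'): match
  Compare pos 3 ('g') with pos 5 ('g'): match
Result: palindrome

1


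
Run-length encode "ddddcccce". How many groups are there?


Input: ddddcccce
Scanning for consecutive runs:
  Group 1: 'd' x 4 (positions 0-3)
  Group 2: 'c' x 4 (positions 4-7)
  Group 3: 'e' x 1 (positions 8-8)
Total groups: 3

3


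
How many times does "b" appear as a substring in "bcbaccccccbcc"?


Searching for "b" in "bcbaccccccbcc"
Scanning each position:
  Position 0: "b" => MATCH
  Position 1: "c" => no
  Position 2: "b" => MATCH
  Position 3: "a" => no
  Position 4: "c" => no
  Position 5: "c" => no
  Position 6: "c" => no
  Position 7: "c" => no
  Position 8: "c" => no
  Position 9: "c" => no
  Position 10: "b" => MATCH
  Position 11: "c" => no
  Position 12: "c" => no
Total occurrences: 3

3


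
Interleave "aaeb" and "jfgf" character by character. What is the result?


Interleaving "aaeb" and "jfgf":
  Position 0: 'a' from first, 'j' from second => "aj"
  Position 1: 'a' from first, 'f' from second => "af"
  Position 2: 'e' from first, 'g' from second => "eg"
  Position 3: 'b' from first, 'f' from second => "bf"
Result: ajafegbf

ajafegbf


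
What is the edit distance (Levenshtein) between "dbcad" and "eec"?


Computing edit distance: "dbcad" -> "eec"
DP table:
           e    e    c
      0    1    2    3
  d   1    1    2    3
  b   2    2    2    3
  c   3    3    3    2
  a   4    4    4    3
  d   5    5    5    4
Edit distance = dp[5][3] = 4

4


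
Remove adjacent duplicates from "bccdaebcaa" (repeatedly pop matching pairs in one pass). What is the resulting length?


Input: bccdaebcaa
Stack-based adjacent duplicate removal:
  Read 'b': push. Stack: b
  Read 'c': push. Stack: bc
  Read 'c': matches stack top 'c' => pop. Stack: b
  Read 'd': push. Stack: bd
  Read 'a': push. Stack: bda
  Read 'e': push. Stack: bdae
  Read 'b': push. Stack: bdaeb
  Read 'c': push. Stack: bdaebc
  Read 'a': push. Stack: bdaebca
  Read 'a': matches stack top 'a' => pop. Stack: bdaebc
Final stack: "bdaebc" (length 6)

6


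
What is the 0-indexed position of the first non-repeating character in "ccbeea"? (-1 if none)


Input: ccbeea
Character frequencies:
  'a': 1
  'b': 1
  'c': 2
  'e': 2
Scanning left to right for freq == 1:
  Position 0 ('c'): freq=2, skip
  Position 1 ('c'): freq=2, skip
  Position 2 ('b'): unique! => answer = 2

2


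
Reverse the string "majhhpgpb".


Input: majhhpgpb
Reading characters right to left:
  Position 8: 'b'
  Position 7: 'p'
  Position 6: 'g'
  Position 5: 'p'
  Position 4: 'h'
  Position 3: 'h'
  Position 2: 'j'
  Position 1: 'a'
  Position 0: 'm'
Reversed: bpgphhjam

bpgphhjam


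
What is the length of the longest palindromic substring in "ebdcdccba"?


Input: "ebdcdccba"
Checking substrings for palindromes:
  [2:5] "dcd" (len 3) => palindrome
  [3:6] "cdc" (len 3) => palindrome
  [5:7] "cc" (len 2) => palindrome
Longest palindromic substring: "dcd" with length 3

3


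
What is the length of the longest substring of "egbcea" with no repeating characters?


Input: "egbcea"
Sliding window (track last position of each char):
  Position 0 ('e'): window [0,0] length 1 -- new best
  Position 1 ('g'): window [0,1] length 2 -- new best
  Position 2 ('b'): window [0,2] length 3 -- new best
  Position 3 ('c'): window [0,3] length 4 -- new best
  Position 4 ('e'): repeat (last at 0), move window start to 1
  Position 4 ('e'): window [1,4] length 4
  Position 5 ('a'): window [1,5] length 5 -- new best
Longest substring with no repeats: "gbcea" with length 5

5


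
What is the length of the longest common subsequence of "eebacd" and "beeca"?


LCS of "eebacd" and "beeca"
DP table:
           b    e    e    c    a
      0    0    0    0    0    0
  e   0    0    1    1    1    1
  e   0    0    1    2    2    2
  b   0    1    1    2    2    2
  a   0    1    1    2    2    3
  c   0    1    1    2    3    3
  d   0    1    1    2    3    3
LCS length = dp[6][5] = 3

3


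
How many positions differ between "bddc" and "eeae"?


Comparing "bddc" and "eeae" position by position:
  Position 0: 'b' vs 'e' => DIFFER
  Position 1: 'd' vs 'e' => DIFFER
  Position 2: 'd' vs 'a' => DIFFER
  Position 3: 'c' vs 'e' => DIFFER
Positions that differ: 4

4


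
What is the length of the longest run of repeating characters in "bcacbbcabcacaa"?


Input: "bcacbbcabcacaa"
Scanning for longest run:
  Position 1 ('c'): new char, reset run to 1
  Position 2 ('a'): new char, reset run to 1
  Position 3 ('c'): new char, reset run to 1
  Position 4 ('b'): new char, reset run to 1
  Position 5 ('b'): continues run of 'b', length=2
  Position 6 ('c'): new char, reset run to 1
  Position 7 ('a'): new char, reset run to 1
  Position 8 ('b'): new char, reset run to 1
  Position 9 ('c'): new char, reset run to 1
  Position 10 ('a'): new char, reset run to 1
  Position 11 ('c'): new char, reset run to 1
  Position 12 ('a'): new char, reset run to 1
  Position 13 ('a'): continues run of 'a', length=2
Longest run: 'b' with length 2

2


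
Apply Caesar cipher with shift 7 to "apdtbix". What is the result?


Caesar cipher: shift "apdtbix" by 7
  'a' (pos 0) + 7 = pos 7 = 'h'
  'p' (pos 15) + 7 = pos 22 = 'w'
  'd' (pos 3) + 7 = pos 10 = 'k'
  't' (pos 19) + 7 = pos 0 = 'a'
  'b' (pos 1) + 7 = pos 8 = 'i'
  'i' (pos 8) + 7 = pos 15 = 'p'
  'x' (pos 23) + 7 = pos 4 = 'e'
Result: hwkaipe

hwkaipe


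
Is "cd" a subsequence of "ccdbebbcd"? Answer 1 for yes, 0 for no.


Check if "cd" is a subsequence of "ccdbebbcd"
Greedy scan:
  Position 0 ('c'): matches sub[0] = 'c'
  Position 1 ('c'): no match needed
  Position 2 ('d'): matches sub[1] = 'd'
  Position 3 ('b'): no match needed
  Position 4 ('e'): no match needed
  Position 5 ('b'): no match needed
  Position 6 ('b'): no match needed
  Position 7 ('c'): no match needed
  Position 8 ('d'): no match needed
All 2 characters matched => is a subsequence

1


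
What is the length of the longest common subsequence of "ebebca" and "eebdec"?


LCS of "ebebca" and "eebdec"
DP table:
           e    e    b    d    e    c
      0    0    0    0    0    0    0
  e   0    1    1    1    1    1    1
  b   0    1    1    2    2    2    2
  e   0    1    2    2    2    3    3
  b   0    1    2    3    3    3    3
  c   0    1    2    3    3    3    4
  a   0    1    2    3    3    3    4
LCS length = dp[6][6] = 4

4


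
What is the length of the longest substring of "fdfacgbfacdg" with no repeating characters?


Input: "fdfacgbfacdg"
Sliding window (track last position of each char):
  Position 0 ('f'): window [0,0] length 1 -- new best
  Position 1 ('d'): window [0,1] length 2 -- new best
  Position 2 ('f'): repeat (last at 0), move window start to 1
  Position 2 ('f'): window [1,2] length 2
  Position 3 ('a'): window [1,3] length 3 -- new best
  Position 4 ('c'): window [1,4] length 4 -- new best
  Position 5 ('g'): window [1,5] length 5 -- new best
  Position 6 ('b'): window [1,6] length 6 -- new best
  Position 7 ('f'): repeat (last at 2), move window start to 3
  Position 7 ('f'): window [3,7] length 5
  Position 8 ('a'): repeat (last at 3), move window start to 4
  Position 8 ('a'): window [4,8] length 5
  Position 9 ('c'): repeat (last at 4), move window start to 5
  Position 9 ('c'): window [5,9] length 5
  Position 10 ('d'): window [5,10] length 6
  Position 11 ('g'): repeat (last at 5), move window start to 6
  Position 11 ('g'): window [6,11] length 6
Longest substring with no repeats: "dfacgb" with length 6

6


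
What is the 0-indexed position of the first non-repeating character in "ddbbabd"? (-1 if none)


Input: ddbbabd
Character frequencies:
  'a': 1
  'b': 3
  'd': 3
Scanning left to right for freq == 1:
  Position 0 ('d'): freq=3, skip
  Position 1 ('d'): freq=3, skip
  Position 2 ('b'): freq=3, skip
  Position 3 ('b'): freq=3, skip
  Position 4 ('a'): unique! => answer = 4

4


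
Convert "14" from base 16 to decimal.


Input: "14" in base 16
Positional expansion:
  Digit '1' (value 1) x 16^1 = 16
  Digit '4' (value 4) x 16^0 = 4
Sum = 20

20


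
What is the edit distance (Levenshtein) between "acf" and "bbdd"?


Computing edit distance: "acf" -> "bbdd"
DP table:
           b    b    d    d
      0    1    2    3    4
  a   1    1    2    3    4
  c   2    2    2    3    4
  f   3    3    3    3    4
Edit distance = dp[3][4] = 4

4


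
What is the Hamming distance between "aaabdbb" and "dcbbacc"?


Comparing "aaabdbb" and "dcbbacc" position by position:
  Position 0: 'a' vs 'd' => differ
  Position 1: 'a' vs 'c' => differ
  Position 2: 'a' vs 'b' => differ
  Position 3: 'b' vs 'b' => same
  Position 4: 'd' vs 'a' => differ
  Position 5: 'b' vs 'c' => differ
  Position 6: 'b' vs 'c' => differ
Total differences (Hamming distance): 6

6


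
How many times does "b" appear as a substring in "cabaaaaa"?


Searching for "b" in "cabaaaaa"
Scanning each position:
  Position 0: "c" => no
  Position 1: "a" => no
  Position 2: "b" => MATCH
  Position 3: "a" => no
  Position 4: "a" => no
  Position 5: "a" => no
  Position 6: "a" => no
  Position 7: "a" => no
Total occurrences: 1

1


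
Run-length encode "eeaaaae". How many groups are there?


Input: eeaaaae
Scanning for consecutive runs:
  Group 1: 'e' x 2 (positions 0-1)
  Group 2: 'a' x 4 (positions 2-5)
  Group 3: 'e' x 1 (positions 6-6)
Total groups: 3

3


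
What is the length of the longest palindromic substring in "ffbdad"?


Input: "ffbdad"
Checking substrings for palindromes:
  [3:6] "dad" (len 3) => palindrome
  [0:2] "ff" (len 2) => palindrome
Longest palindromic substring: "dad" with length 3

3


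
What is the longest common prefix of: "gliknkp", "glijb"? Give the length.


Words: gliknkp, glijb
  Position 0: all 'g' => match
  Position 1: all 'l' => match
  Position 2: all 'i' => match
  Position 3: ('k', 'j') => mismatch, stop
LCP = "gli" (length 3)

3


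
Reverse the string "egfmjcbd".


Input: egfmjcbd
Reading characters right to left:
  Position 7: 'd'
  Position 6: 'b'
  Position 5: 'c'
  Position 4: 'j'
  Position 3: 'm'
  Position 2: 'f'
  Position 1: 'g'
  Position 0: 'e'
Reversed: dbcjmfge

dbcjmfge


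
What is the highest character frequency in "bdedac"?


Input: bdedac
Character counts:
  'a': 1
  'b': 1
  'c': 1
  'd': 2
  'e': 1
Maximum frequency: 2

2


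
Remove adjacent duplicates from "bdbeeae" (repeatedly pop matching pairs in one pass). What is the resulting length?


Input: bdbeeae
Stack-based adjacent duplicate removal:
  Read 'b': push. Stack: b
  Read 'd': push. Stack: bd
  Read 'b': push. Stack: bdb
  Read 'e': push. Stack: bdbe
  Read 'e': matches stack top 'e' => pop. Stack: bdb
  Read 'a': push. Stack: bdba
  Read 'e': push. Stack: bdbae
Final stack: "bdbae" (length 5)

5


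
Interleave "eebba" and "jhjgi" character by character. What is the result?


Interleaving "eebba" and "jhjgi":
  Position 0: 'e' from first, 'j' from second => "ej"
  Position 1: 'e' from first, 'h' from second => "eh"
  Position 2: 'b' from first, 'j' from second => "bj"
  Position 3: 'b' from first, 'g' from second => "bg"
  Position 4: 'a' from first, 'i' from second => "ai"
Result: ejehbjbgai

ejehbjbgai


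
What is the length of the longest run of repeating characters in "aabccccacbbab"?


Input: "aabccccacbbab"
Scanning for longest run:
  Position 1 ('a'): continues run of 'a', length=2
  Position 2 ('b'): new char, reset run to 1
  Position 3 ('c'): new char, reset run to 1
  Position 4 ('c'): continues run of 'c', length=2
  Position 5 ('c'): continues run of 'c', length=3
  Position 6 ('c'): continues run of 'c', length=4
  Position 7 ('a'): new char, reset run to 1
  Position 8 ('c'): new char, reset run to 1
  Position 9 ('b'): new char, reset run to 1
  Position 10 ('b'): continues run of 'b', length=2
  Position 11 ('a'): new char, reset run to 1
  Position 12 ('b'): new char, reset run to 1
Longest run: 'c' with length 4

4


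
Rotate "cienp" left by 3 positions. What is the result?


Input: "cienp", rotate left by 3
First 3 characters: "cie"
Remaining characters: "np"
Concatenate remaining + first: "np" + "cie" = "npcie"

npcie


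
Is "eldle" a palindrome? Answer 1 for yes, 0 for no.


Input: eldle
Reversed: eldle
  Compare pos 0 ('e') with pos 4 ('e'): match
  Compare pos 1 ('l') with pos 3 ('l'): match
Result: palindrome

1


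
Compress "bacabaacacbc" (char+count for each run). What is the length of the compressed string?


Input: bacabaacacbc
Runs:
  'b' x 1 => "b1"
  'a' x 1 => "a1"
  'c' x 1 => "c1"
  'a' x 1 => "a1"
  'b' x 1 => "b1"
  'a' x 2 => "a2"
  'c' x 1 => "c1"
  'a' x 1 => "a1"
  'c' x 1 => "c1"
  'b' x 1 => "b1"
  'c' x 1 => "c1"
Compressed: "b1a1c1a1b1a2c1a1c1b1c1"
Compressed length: 22

22


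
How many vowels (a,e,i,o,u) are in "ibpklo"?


Input: ibpklo
Checking each character:
  'i' at position 0: vowel (running total: 1)
  'b' at position 1: consonant
  'p' at position 2: consonant
  'k' at position 3: consonant
  'l' at position 4: consonant
  'o' at position 5: vowel (running total: 2)
Total vowels: 2

2


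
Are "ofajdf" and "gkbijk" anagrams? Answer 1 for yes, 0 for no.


Strings: "ofajdf", "gkbijk"
Sorted first:  adffjo
Sorted second: bgijkk
Differ at position 0: 'a' vs 'b' => not anagrams

0


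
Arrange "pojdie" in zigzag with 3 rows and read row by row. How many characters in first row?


Zigzag "pojdie" into 3 rows:
Placing characters:
  'p' => row 0
  'o' => row 1
  'j' => row 2
  'd' => row 1
  'i' => row 0
  'e' => row 1
Rows:
  Row 0: "pi"
  Row 1: "ode"
  Row 2: "j"
First row length: 2

2


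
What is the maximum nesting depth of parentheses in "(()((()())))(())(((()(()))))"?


Input: "(()((()())))(())(((()(()))))"
Tracking depth:
  Position 0 '(': depth becomes 1
  Position 1 '(': depth becomes 2
  Position 2 ')': depth becomes 1
  Position 3 '(': depth becomes 2
  Position 4 '(': depth becomes 3
  Position 5 '(': depth becomes 4
  Position 6 ')': depth becomes 3
  Position 7 '(': depth becomes 4
  Position 8 ')': depth becomes 3
  Position 9 ')': depth becomes 2
  Position 10 ')': depth becomes 1
  Position 11 ')': depth becomes 0
  Position 12 '(': depth becomes 1
  Position 13 '(': depth becomes 2
  Position 14 ')': depth becomes 1
  Position 15 ')': depth becomes 0
  Position 16 '(': depth becomes 1
  Position 17 '(': depth becomes 2
  Position 18 '(': depth becomes 3
  Position 19 '(': depth becomes 4
  Position 20 ')': depth becomes 3
  Position 21 '(': depth becomes 4
  Position 22 '(': depth becomes 5
  Position 23 ')': depth becomes 4
  Position 24 ')': depth becomes 3
  Position 25 ')': depth becomes 2
  Position 26 ')': depth becomes 1
  Position 27 ')': depth becomes 0
Maximum depth reached: 5

5


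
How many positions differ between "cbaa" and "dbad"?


Comparing "cbaa" and "dbad" position by position:
  Position 0: 'c' vs 'd' => DIFFER
  Position 1: 'b' vs 'b' => same
  Position 2: 'a' vs 'a' => same
  Position 3: 'a' vs 'd' => DIFFER
Positions that differ: 2

2


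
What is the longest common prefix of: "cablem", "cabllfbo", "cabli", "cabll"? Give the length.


Words: cablem, cabllfbo, cabli, cabll
  Position 0: all 'c' => match
  Position 1: all 'a' => match
  Position 2: all 'b' => match
  Position 3: all 'l' => match
  Position 4: ('e', 'l', 'i', 'l') => mismatch, stop
LCP = "cabl" (length 4)

4


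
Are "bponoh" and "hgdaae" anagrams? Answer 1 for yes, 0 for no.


Strings: "bponoh", "hgdaae"
Sorted first:  bhnoop
Sorted second: aadegh
Differ at position 0: 'b' vs 'a' => not anagrams

0


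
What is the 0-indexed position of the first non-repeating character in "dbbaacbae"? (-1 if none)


Input: dbbaacbae
Character frequencies:
  'a': 3
  'b': 3
  'c': 1
  'd': 1
  'e': 1
Scanning left to right for freq == 1:
  Position 0 ('d'): unique! => answer = 0

0


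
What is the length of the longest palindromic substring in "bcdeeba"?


Input: "bcdeeba"
Checking substrings for palindromes:
  [3:5] "ee" (len 2) => palindrome
Longest palindromic substring: "ee" with length 2

2


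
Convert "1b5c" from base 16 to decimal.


Input: "1b5c" in base 16
Positional expansion:
  Digit '1' (value 1) x 16^3 = 4096
  Digit 'b' (value 11) x 16^2 = 2816
  Digit '5' (value 5) x 16^1 = 80
  Digit 'c' (value 12) x 16^0 = 12
Sum = 7004

7004


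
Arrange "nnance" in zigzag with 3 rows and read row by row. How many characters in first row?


Zigzag "nnance" into 3 rows:
Placing characters:
  'n' => row 0
  'n' => row 1
  'a' => row 2
  'n' => row 1
  'c' => row 0
  'e' => row 1
Rows:
  Row 0: "nc"
  Row 1: "nne"
  Row 2: "a"
First row length: 2

2


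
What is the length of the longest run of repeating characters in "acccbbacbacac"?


Input: "acccbbacbacac"
Scanning for longest run:
  Position 1 ('c'): new char, reset run to 1
  Position 2 ('c'): continues run of 'c', length=2
  Position 3 ('c'): continues run of 'c', length=3
  Position 4 ('b'): new char, reset run to 1
  Position 5 ('b'): continues run of 'b', length=2
  Position 6 ('a'): new char, reset run to 1
  Position 7 ('c'): new char, reset run to 1
  Position 8 ('b'): new char, reset run to 1
  Position 9 ('a'): new char, reset run to 1
  Position 10 ('c'): new char, reset run to 1
  Position 11 ('a'): new char, reset run to 1
  Position 12 ('c'): new char, reset run to 1
Longest run: 'c' with length 3

3


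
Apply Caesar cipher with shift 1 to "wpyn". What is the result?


Caesar cipher: shift "wpyn" by 1
  'w' (pos 22) + 1 = pos 23 = 'x'
  'p' (pos 15) + 1 = pos 16 = 'q'
  'y' (pos 24) + 1 = pos 25 = 'z'
  'n' (pos 13) + 1 = pos 14 = 'o'
Result: xqzo

xqzo


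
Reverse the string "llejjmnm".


Input: llejjmnm
Reading characters right to left:
  Position 7: 'm'
  Position 6: 'n'
  Position 5: 'm'
  Position 4: 'j'
  Position 3: 'j'
  Position 2: 'e'
  Position 1: 'l'
  Position 0: 'l'
Reversed: mnmjjell

mnmjjell


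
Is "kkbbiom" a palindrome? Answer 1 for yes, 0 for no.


Input: kkbbiom
Reversed: moibbkk
  Compare pos 0 ('k') with pos 6 ('m'): MISMATCH
  Compare pos 1 ('k') with pos 5 ('o'): MISMATCH
  Compare pos 2 ('b') with pos 4 ('i'): MISMATCH
Result: not a palindrome

0


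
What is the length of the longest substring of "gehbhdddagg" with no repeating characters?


Input: "gehbhdddagg"
Sliding window (track last position of each char):
  Position 0 ('g'): window [0,0] length 1 -- new best
  Position 1 ('e'): window [0,1] length 2 -- new best
  Position 2 ('h'): window [0,2] length 3 -- new best
  Position 3 ('b'): window [0,3] length 4 -- new best
  Position 4 ('h'): repeat (last at 2), move window start to 3
  Position 4 ('h'): window [3,4] length 2
  Position 5 ('d'): window [3,5] length 3
  Position 6 ('d'): repeat (last at 5), move window start to 6
  Position 6 ('d'): window [6,6] length 1
  Position 7 ('d'): repeat (last at 6), move window start to 7
  Position 7 ('d'): window [7,7] length 1
  Position 8 ('a'): window [7,8] length 2
  Position 9 ('g'): window [7,9] length 3
  Position 10 ('g'): repeat (last at 9), move window start to 10
  Position 10 ('g'): window [10,10] length 1
Longest substring with no repeats: "gehb" with length 4

4


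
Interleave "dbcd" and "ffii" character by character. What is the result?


Interleaving "dbcd" and "ffii":
  Position 0: 'd' from first, 'f' from second => "df"
  Position 1: 'b' from first, 'f' from second => "bf"
  Position 2: 'c' from first, 'i' from second => "ci"
  Position 3: 'd' from first, 'i' from second => "di"
Result: dfbfcidi

dfbfcidi


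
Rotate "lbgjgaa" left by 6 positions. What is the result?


Input: "lbgjgaa", rotate left by 6
First 6 characters: "lbgjga"
Remaining characters: "a"
Concatenate remaining + first: "a" + "lbgjga" = "albgjga"

albgjga


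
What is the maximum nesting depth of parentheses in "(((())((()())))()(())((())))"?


Input: "(((())((()())))()(())((())))"
Tracking depth:
  Position 0 '(': depth becomes 1
  Position 1 '(': depth becomes 2
  Position 2 '(': depth becomes 3
  Position 3 '(': depth becomes 4
  Position 4 ')': depth becomes 3
  Position 5 ')': depth becomes 2
  Position 6 '(': depth becomes 3
  Position 7 '(': depth becomes 4
  Position 8 '(': depth becomes 5
  Position 9 ')': depth becomes 4
  Position 10 '(': depth becomes 5
  Position 11 ')': depth becomes 4
  Position 12 ')': depth becomes 3
  Position 13 ')': depth becomes 2
  Position 14 ')': depth becomes 1
  Position 15 '(': depth becomes 2
  Position 16 ')': depth becomes 1
  Position 17 '(': depth becomes 2
  Position 18 '(': depth becomes 3
  Position 19 ')': depth becomes 2
  Position 20 ')': depth becomes 1
  Position 21 '(': depth becomes 2
  Position 22 '(': depth becomes 3
  Position 23 '(': depth becomes 4
  Position 24 ')': depth becomes 3
  Position 25 ')': depth becomes 2
  Position 26 ')': depth becomes 1
  Position 27 ')': depth becomes 0
Maximum depth reached: 5

5


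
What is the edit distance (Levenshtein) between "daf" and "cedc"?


Computing edit distance: "daf" -> "cedc"
DP table:
           c    e    d    c
      0    1    2    3    4
  d   1    1    2    2    3
  a   2    2    2    3    3
  f   3    3    3    3    4
Edit distance = dp[3][4] = 4

4


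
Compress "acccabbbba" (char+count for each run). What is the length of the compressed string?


Input: acccabbbba
Runs:
  'a' x 1 => "a1"
  'c' x 3 => "c3"
  'a' x 1 => "a1"
  'b' x 4 => "b4"
  'a' x 1 => "a1"
Compressed: "a1c3a1b4a1"
Compressed length: 10

10


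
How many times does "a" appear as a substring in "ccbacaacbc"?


Searching for "a" in "ccbacaacbc"
Scanning each position:
  Position 0: "c" => no
  Position 1: "c" => no
  Position 2: "b" => no
  Position 3: "a" => MATCH
  Position 4: "c" => no
  Position 5: "a" => MATCH
  Position 6: "a" => MATCH
  Position 7: "c" => no
  Position 8: "b" => no
  Position 9: "c" => no
Total occurrences: 3

3


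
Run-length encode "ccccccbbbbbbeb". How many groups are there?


Input: ccccccbbbbbbeb
Scanning for consecutive runs:
  Group 1: 'c' x 6 (positions 0-5)
  Group 2: 'b' x 6 (positions 6-11)
  Group 3: 'e' x 1 (positions 12-12)
  Group 4: 'b' x 1 (positions 13-13)
Total groups: 4

4


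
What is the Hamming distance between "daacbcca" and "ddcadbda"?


Comparing "daacbcca" and "ddcadbda" position by position:
  Position 0: 'd' vs 'd' => same
  Position 1: 'a' vs 'd' => differ
  Position 2: 'a' vs 'c' => differ
  Position 3: 'c' vs 'a' => differ
  Position 4: 'b' vs 'd' => differ
  Position 5: 'c' vs 'b' => differ
  Position 6: 'c' vs 'd' => differ
  Position 7: 'a' vs 'a' => same
Total differences (Hamming distance): 6

6


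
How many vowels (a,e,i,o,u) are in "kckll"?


Input: kckll
Checking each character:
  'k' at position 0: consonant
  'c' at position 1: consonant
  'k' at position 2: consonant
  'l' at position 3: consonant
  'l' at position 4: consonant
Total vowels: 0

0


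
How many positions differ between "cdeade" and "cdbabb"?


Comparing "cdeade" and "cdbabb" position by position:
  Position 0: 'c' vs 'c' => same
  Position 1: 'd' vs 'd' => same
  Position 2: 'e' vs 'b' => DIFFER
  Position 3: 'a' vs 'a' => same
  Position 4: 'd' vs 'b' => DIFFER
  Position 5: 'e' vs 'b' => DIFFER
Positions that differ: 3

3


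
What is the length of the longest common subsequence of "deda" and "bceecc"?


LCS of "deda" and "bceecc"
DP table:
           b    c    e    e    c    c
      0    0    0    0    0    0    0
  d   0    0    0    0    0    0    0
  e   0    0    0    1    1    1    1
  d   0    0    0    1    1    1    1
  a   0    0    0    1    1    1    1
LCS length = dp[4][6] = 1

1


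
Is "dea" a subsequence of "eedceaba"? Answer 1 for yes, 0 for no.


Check if "dea" is a subsequence of "eedceaba"
Greedy scan:
  Position 0 ('e'): no match needed
  Position 1 ('e'): no match needed
  Position 2 ('d'): matches sub[0] = 'd'
  Position 3 ('c'): no match needed
  Position 4 ('e'): matches sub[1] = 'e'
  Position 5 ('a'): matches sub[2] = 'a'
  Position 6 ('b'): no match needed
  Position 7 ('a'): no match needed
All 3 characters matched => is a subsequence

1


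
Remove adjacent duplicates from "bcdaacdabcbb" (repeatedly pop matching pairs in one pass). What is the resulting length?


Input: bcdaacdabcbb
Stack-based adjacent duplicate removal:
  Read 'b': push. Stack: b
  Read 'c': push. Stack: bc
  Read 'd': push. Stack: bcd
  Read 'a': push. Stack: bcda
  Read 'a': matches stack top 'a' => pop. Stack: bcd
  Read 'c': push. Stack: bcdc
  Read 'd': push. Stack: bcdcd
  Read 'a': push. Stack: bcdcda
  Read 'b': push. Stack: bcdcdab
  Read 'c': push. Stack: bcdcdabc
  Read 'b': push. Stack: bcdcdabcb
  Read 'b': matches stack top 'b' => pop. Stack: bcdcdabc
Final stack: "bcdcdabc" (length 8)

8


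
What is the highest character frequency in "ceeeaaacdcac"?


Input: ceeeaaacdcac
Character counts:
  'a': 4
  'c': 4
  'd': 1
  'e': 3
Maximum frequency: 4

4


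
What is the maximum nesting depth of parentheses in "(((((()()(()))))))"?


Input: "(((((()()(()))))))"
Tracking depth:
  Position 0 '(': depth becomes 1
  Position 1 '(': depth becomes 2
  Position 2 '(': depth becomes 3
  Position 3 '(': depth becomes 4
  Position 4 '(': depth becomes 5
  Position 5 '(': depth becomes 6
  Position 6 ')': depth becomes 5
  Position 7 '(': depth becomes 6
  Position 8 ')': depth becomes 5
  Position 9 '(': depth becomes 6
  Position 10 '(': depth becomes 7
  Position 11 ')': depth becomes 6
  Position 12 ')': depth becomes 5
  Position 13 ')': depth becomes 4
  Position 14 ')': depth becomes 3
  Position 15 ')': depth becomes 2
  Position 16 ')': depth becomes 1
  Position 17 ')': depth becomes 0
Maximum depth reached: 7

7


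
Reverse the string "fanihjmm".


Input: fanihjmm
Reading characters right to left:
  Position 7: 'm'
  Position 6: 'm'
  Position 5: 'j'
  Position 4: 'h'
  Position 3: 'i'
  Position 2: 'n'
  Position 1: 'a'
  Position 0: 'f'
Reversed: mmjhinaf

mmjhinaf


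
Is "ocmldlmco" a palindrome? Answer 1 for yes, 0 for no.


Input: ocmldlmco
Reversed: ocmldlmco
  Compare pos 0 ('o') with pos 8 ('o'): match
  Compare pos 1 ('c') with pos 7 ('c'): match
  Compare pos 2 ('m') with pos 6 ('m'): match
  Compare pos 3 ('l') with pos 5 ('l'): match
Result: palindrome

1


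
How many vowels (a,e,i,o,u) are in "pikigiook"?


Input: pikigiook
Checking each character:
  'p' at position 0: consonant
  'i' at position 1: vowel (running total: 1)
  'k' at position 2: consonant
  'i' at position 3: vowel (running total: 2)
  'g' at position 4: consonant
  'i' at position 5: vowel (running total: 3)
  'o' at position 6: vowel (running total: 4)
  'o' at position 7: vowel (running total: 5)
  'k' at position 8: consonant
Total vowels: 5

5


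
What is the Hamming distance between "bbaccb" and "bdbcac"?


Comparing "bbaccb" and "bdbcac" position by position:
  Position 0: 'b' vs 'b' => same
  Position 1: 'b' vs 'd' => differ
  Position 2: 'a' vs 'b' => differ
  Position 3: 'c' vs 'c' => same
  Position 4: 'c' vs 'a' => differ
  Position 5: 'b' vs 'c' => differ
Total differences (Hamming distance): 4

4


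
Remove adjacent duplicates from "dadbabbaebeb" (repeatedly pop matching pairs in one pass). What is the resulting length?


Input: dadbabbaebeb
Stack-based adjacent duplicate removal:
  Read 'd': push. Stack: d
  Read 'a': push. Stack: da
  Read 'd': push. Stack: dad
  Read 'b': push. Stack: dadb
  Read 'a': push. Stack: dadba
  Read 'b': push. Stack: dadbab
  Read 'b': matches stack top 'b' => pop. Stack: dadba
  Read 'a': matches stack top 'a' => pop. Stack: dadb
  Read 'e': push. Stack: dadbe
  Read 'b': push. Stack: dadbeb
  Read 'e': push. Stack: dadbebe
  Read 'b': push. Stack: dadbebeb
Final stack: "dadbebeb" (length 8)

8


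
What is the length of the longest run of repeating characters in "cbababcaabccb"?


Input: "cbababcaabccb"
Scanning for longest run:
  Position 1 ('b'): new char, reset run to 1
  Position 2 ('a'): new char, reset run to 1
  Position 3 ('b'): new char, reset run to 1
  Position 4 ('a'): new char, reset run to 1
  Position 5 ('b'): new char, reset run to 1
  Position 6 ('c'): new char, reset run to 1
  Position 7 ('a'): new char, reset run to 1
  Position 8 ('a'): continues run of 'a', length=2
  Position 9 ('b'): new char, reset run to 1
  Position 10 ('c'): new char, reset run to 1
  Position 11 ('c'): continues run of 'c', length=2
  Position 12 ('b'): new char, reset run to 1
Longest run: 'a' with length 2

2


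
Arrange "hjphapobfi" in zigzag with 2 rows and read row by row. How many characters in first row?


Zigzag "hjphapobfi" into 2 rows:
Placing characters:
  'h' => row 0
  'j' => row 1
  'p' => row 0
  'h' => row 1
  'a' => row 0
  'p' => row 1
  'o' => row 0
  'b' => row 1
  'f' => row 0
  'i' => row 1
Rows:
  Row 0: "hpaof"
  Row 1: "jhpbi"
First row length: 5

5


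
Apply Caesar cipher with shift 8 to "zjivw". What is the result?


Caesar cipher: shift "zjivw" by 8
  'z' (pos 25) + 8 = pos 7 = 'h'
  'j' (pos 9) + 8 = pos 17 = 'r'
  'i' (pos 8) + 8 = pos 16 = 'q'
  'v' (pos 21) + 8 = pos 3 = 'd'
  'w' (pos 22) + 8 = pos 4 = 'e'
Result: hrqde

hrqde


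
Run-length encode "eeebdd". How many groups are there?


Input: eeebdd
Scanning for consecutive runs:
  Group 1: 'e' x 3 (positions 0-2)
  Group 2: 'b' x 1 (positions 3-3)
  Group 3: 'd' x 2 (positions 4-5)
Total groups: 3

3


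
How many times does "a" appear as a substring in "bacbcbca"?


Searching for "a" in "bacbcbca"
Scanning each position:
  Position 0: "b" => no
  Position 1: "a" => MATCH
  Position 2: "c" => no
  Position 3: "b" => no
  Position 4: "c" => no
  Position 5: "b" => no
  Position 6: "c" => no
  Position 7: "a" => MATCH
Total occurrences: 2

2


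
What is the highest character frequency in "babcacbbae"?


Input: babcacbbae
Character counts:
  'a': 3
  'b': 4
  'c': 2
  'e': 1
Maximum frequency: 4

4


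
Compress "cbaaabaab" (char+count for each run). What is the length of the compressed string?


Input: cbaaabaab
Runs:
  'c' x 1 => "c1"
  'b' x 1 => "b1"
  'a' x 3 => "a3"
  'b' x 1 => "b1"
  'a' x 2 => "a2"
  'b' x 1 => "b1"
Compressed: "c1b1a3b1a2b1"
Compressed length: 12

12


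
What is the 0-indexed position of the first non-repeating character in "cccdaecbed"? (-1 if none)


Input: cccdaecbed
Character frequencies:
  'a': 1
  'b': 1
  'c': 4
  'd': 2
  'e': 2
Scanning left to right for freq == 1:
  Position 0 ('c'): freq=4, skip
  Position 1 ('c'): freq=4, skip
  Position 2 ('c'): freq=4, skip
  Position 3 ('d'): freq=2, skip
  Position 4 ('a'): unique! => answer = 4

4


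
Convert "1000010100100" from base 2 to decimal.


Input: "1000010100100" in base 2
Positional expansion:
  Digit '1' (value 1) x 2^12 = 4096
  Digit '0' (value 0) x 2^11 = 0
  Digit '0' (value 0) x 2^10 = 0
  Digit '0' (value 0) x 2^9 = 0
  Digit '0' (value 0) x 2^8 = 0
  Digit '1' (value 1) x 2^7 = 128
  Digit '0' (value 0) x 2^6 = 0
  Digit '1' (value 1) x 2^5 = 32
  Digit '0' (value 0) x 2^4 = 0
  Digit '0' (value 0) x 2^3 = 0
  Digit '1' (value 1) x 2^2 = 4
  Digit '0' (value 0) x 2^1 = 0
  Digit '0' (value 0) x 2^0 = 0
Sum = 4260

4260


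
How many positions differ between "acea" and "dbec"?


Comparing "acea" and "dbec" position by position:
  Position 0: 'a' vs 'd' => DIFFER
  Position 1: 'c' vs 'b' => DIFFER
  Position 2: 'e' vs 'e' => same
  Position 3: 'a' vs 'c' => DIFFER
Positions that differ: 3

3


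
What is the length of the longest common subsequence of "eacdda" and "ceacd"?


LCS of "eacdda" and "ceacd"
DP table:
           c    e    a    c    d
      0    0    0    0    0    0
  e   0    0    1    1    1    1
  a   0    0    1    2    2    2
  c   0    1    1    2    3    3
  d   0    1    1    2    3    4
  d   0    1    1    2    3    4
  a   0    1    1    2    3    4
LCS length = dp[6][5] = 4

4


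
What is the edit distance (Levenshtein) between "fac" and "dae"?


Computing edit distance: "fac" -> "dae"
DP table:
           d    a    e
      0    1    2    3
  f   1    1    2    3
  a   2    2    1    2
  c   3    3    2    2
Edit distance = dp[3][3] = 2

2


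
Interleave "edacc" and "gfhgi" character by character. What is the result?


Interleaving "edacc" and "gfhgi":
  Position 0: 'e' from first, 'g' from second => "eg"
  Position 1: 'd' from first, 'f' from second => "df"
  Position 2: 'a' from first, 'h' from second => "ah"
  Position 3: 'c' from first, 'g' from second => "cg"
  Position 4: 'c' from first, 'i' from second => "ci"
Result: egdfahcgci

egdfahcgci


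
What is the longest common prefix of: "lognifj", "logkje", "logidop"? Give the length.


Words: lognifj, logkje, logidop
  Position 0: all 'l' => match
  Position 1: all 'o' => match
  Position 2: all 'g' => match
  Position 3: ('n', 'k', 'i') => mismatch, stop
LCP = "log" (length 3)

3


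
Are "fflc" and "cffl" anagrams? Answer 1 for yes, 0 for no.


Strings: "fflc", "cffl"
Sorted first:  cffl
Sorted second: cffl
Sorted forms match => anagrams

1


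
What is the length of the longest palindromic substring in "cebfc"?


Input: "cebfc"
Checking substrings for palindromes:
  No multi-char palindromic substrings found
Longest palindromic substring: "c" with length 1

1


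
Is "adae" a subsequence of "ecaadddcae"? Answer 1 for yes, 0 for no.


Check if "adae" is a subsequence of "ecaadddcae"
Greedy scan:
  Position 0 ('e'): no match needed
  Position 1 ('c'): no match needed
  Position 2 ('a'): matches sub[0] = 'a'
  Position 3 ('a'): no match needed
  Position 4 ('d'): matches sub[1] = 'd'
  Position 5 ('d'): no match needed
  Position 6 ('d'): no match needed
  Position 7 ('c'): no match needed
  Position 8 ('a'): matches sub[2] = 'a'
  Position 9 ('e'): matches sub[3] = 'e'
All 4 characters matched => is a subsequence

1


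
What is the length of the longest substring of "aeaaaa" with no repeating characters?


Input: "aeaaaa"
Sliding window (track last position of each char):
  Position 0 ('a'): window [0,0] length 1 -- new best
  Position 1 ('e'): window [0,1] length 2 -- new best
  Position 2 ('a'): repeat (last at 0), move window start to 1
  Position 2 ('a'): window [1,2] length 2
  Position 3 ('a'): repeat (last at 2), move window start to 3
  Position 3 ('a'): window [3,3] length 1
  Position 4 ('a'): repeat (last at 3), move window start to 4
  Position 4 ('a'): window [4,4] length 1
  Position 5 ('a'): repeat (last at 4), move window start to 5
  Position 5 ('a'): window [5,5] length 1
Longest substring with no repeats: "ae" with length 2

2


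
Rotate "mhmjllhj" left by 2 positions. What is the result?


Input: "mhmjllhj", rotate left by 2
First 2 characters: "mh"
Remaining characters: "mjllhj"
Concatenate remaining + first: "mjllhj" + "mh" = "mjllhjmh"

mjllhjmh


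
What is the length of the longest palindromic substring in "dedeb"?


Input: "dedeb"
Checking substrings for palindromes:
  [0:3] "ded" (len 3) => palindrome
  [1:4] "ede" (len 3) => palindrome
Longest palindromic substring: "ded" with length 3

3


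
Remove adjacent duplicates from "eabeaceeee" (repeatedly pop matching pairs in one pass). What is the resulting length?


Input: eabeaceeee
Stack-based adjacent duplicate removal:
  Read 'e': push. Stack: e
  Read 'a': push. Stack: ea
  Read 'b': push. Stack: eab
  Read 'e': push. Stack: eabe
  Read 'a': push. Stack: eabea
  Read 'c': push. Stack: eabeac
  Read 'e': push. Stack: eabeace
  Read 'e': matches stack top 'e' => pop. Stack: eabeac
  Read 'e': push. Stack: eabeace
  Read 'e': matches stack top 'e' => pop. Stack: eabeac
Final stack: "eabeac" (length 6)

6


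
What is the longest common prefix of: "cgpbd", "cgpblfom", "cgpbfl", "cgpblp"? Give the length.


Words: cgpbd, cgpblfom, cgpbfl, cgpblp
  Position 0: all 'c' => match
  Position 1: all 'g' => match
  Position 2: all 'p' => match
  Position 3: all 'b' => match
  Position 4: ('d', 'l', 'f', 'l') => mismatch, stop
LCP = "cgpb" (length 4)

4


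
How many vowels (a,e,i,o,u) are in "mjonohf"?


Input: mjonohf
Checking each character:
  'm' at position 0: consonant
  'j' at position 1: consonant
  'o' at position 2: vowel (running total: 1)
  'n' at position 3: consonant
  'o' at position 4: vowel (running total: 2)
  'h' at position 5: consonant
  'f' at position 6: consonant
Total vowels: 2

2


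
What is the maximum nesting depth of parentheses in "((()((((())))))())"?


Input: "((()((((())))))())"
Tracking depth:
  Position 0 '(': depth becomes 1
  Position 1 '(': depth becomes 2
  Position 2 '(': depth becomes 3
  Position 3 ')': depth becomes 2
  Position 4 '(': depth becomes 3
  Position 5 '(': depth becomes 4
  Position 6 '(': depth becomes 5
  Position 7 '(': depth becomes 6
  Position 8 '(': depth becomes 7
  Position 9 ')': depth becomes 6
  Position 10 ')': depth becomes 5
  Position 11 ')': depth becomes 4
  Position 12 ')': depth becomes 3
  Position 13 ')': depth becomes 2
  Position 14 ')': depth becomes 1
  Position 15 '(': depth becomes 2
  Position 16 ')': depth becomes 1
  Position 17 ')': depth becomes 0
Maximum depth reached: 7

7
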